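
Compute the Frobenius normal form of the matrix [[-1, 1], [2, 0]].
The invariant factors of A (the non-unit diagonal entries of the Smith normal form of xI - A over ℚ[x]) are (x - 1)(x + 2), each dividing the next. The characteristic polynomial is their product, (x - 1)(x + 2).

The rational canonical form is the block-diagonal matrix of companion matrices C(f_i):
R = [[0, 2], [1, -1]].

R = [[0, 2], [1, -1]]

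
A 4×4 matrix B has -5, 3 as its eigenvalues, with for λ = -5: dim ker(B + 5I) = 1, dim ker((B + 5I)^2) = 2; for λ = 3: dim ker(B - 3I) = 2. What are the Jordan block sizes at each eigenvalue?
λ = -5: successive nullity increments [1, 1] count blocks of size ≥ k; block sizes are [2].
λ = 3: successive nullity increments [2] count blocks of size ≥ k; block sizes are [1, 1].

Jordan blocks: (-5, 2), (3, 1), (3, 1)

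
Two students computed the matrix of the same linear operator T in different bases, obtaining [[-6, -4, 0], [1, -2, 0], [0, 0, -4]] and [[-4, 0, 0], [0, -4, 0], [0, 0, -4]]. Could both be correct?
No.

Both have characteristic polynomial (x + 4)^3, but the minimal polynomial of A is (x + 4)^2 while the minimal polynomial of B is x + 4. The minimal polynomial is a similarity invariant, so A and B are not similar.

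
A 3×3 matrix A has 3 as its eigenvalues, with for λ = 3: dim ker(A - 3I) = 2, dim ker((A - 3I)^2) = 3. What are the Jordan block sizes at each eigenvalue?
Jordan blocks: (3, 2), (3, 1)

λ = 3: successive nullity increments [2, 1] count blocks of size ≥ k; block sizes are [2, 1].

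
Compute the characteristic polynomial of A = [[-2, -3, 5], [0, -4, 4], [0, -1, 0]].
xI - A = [[x + 2, 3, -5], [0, x + 4, -4], [0, 1, x]].

Expanding det(xI - A) along the first row:
det(xI - A) = + (x + 2)·det([[x + 4, -4], [1, x]]) - (3)·det([[0, -4], [0, x]]) + (-5)·det([[0, x + 4], [0, 1]]).

Evaluating gives χ_A(x) = x^3 + 6x^2 + 12x + 8 = (x + 2)^3.

χ_A(x) = (x + 2)^3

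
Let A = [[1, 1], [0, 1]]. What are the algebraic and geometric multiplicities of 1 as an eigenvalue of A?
The characteristic polynomial is (x - 1)^2, so the factor x - 1 appears with exponent 2: the algebraic multiplicity is 2.

rank(A - I) = 1, so the eigenspace has dimension 2 - 1 = 1: the geometric multiplicity is 1.

Since 1 < 2, A is not diagonalizable.

algebraic multiplicity 2, geometric multiplicity 1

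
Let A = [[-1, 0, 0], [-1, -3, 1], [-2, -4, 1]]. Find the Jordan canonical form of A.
The characteristic polynomial is det(xI - A) = (x + 1)^3, so the eigenvalues are -1 (algebraic multiplicity 3).

For λ = -1: rank(A + I) = 1, rank((A + I)^2) = 0. The eigenspace has dimension 3 - 1 = 2, so there are 2 Jordan blocks; the rank sequence gives block sizes [2, 1].

Assembling the blocks gives the Jordan form J above.

J = [[-1, 1, 0], [0, -1, 0], [0, 0, -1]]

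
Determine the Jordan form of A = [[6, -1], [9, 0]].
The characteristic polynomial is det(xI - A) = (x - 3)^2, so the eigenvalues are 3 (algebraic multiplicity 2).

For λ = 3: rank(A - 3I) = 1, rank((A - 3I)^2) = 0. The eigenspace has dimension 2 - 1 = 1, so there is 1 Jordan block; the rank sequence gives block sizes [2].

Assembling the blocks gives the Jordan form J above.

J = [[3, 1], [0, 3]]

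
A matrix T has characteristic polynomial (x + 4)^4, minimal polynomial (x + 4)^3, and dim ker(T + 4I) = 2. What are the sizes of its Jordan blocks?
λ = -4: algebraic multiplicity 4 (exponent in χ_T), largest block size 3 (exponent in m_T), 2 blocks (geometric multiplicity). These force block sizes [3, 1].

Jordan blocks: (-4, 3), (-4, 1)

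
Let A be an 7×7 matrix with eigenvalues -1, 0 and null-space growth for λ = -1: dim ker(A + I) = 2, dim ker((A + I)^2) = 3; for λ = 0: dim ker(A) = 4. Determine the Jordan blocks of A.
Jordan blocks: (-1, 2), (-1, 1), (0, 1), (0, 1), (0, 1), (0, 1)

λ = -1: successive nullity increments [2, 1] count blocks of size ≥ k; block sizes are [2, 1].
λ = 0: successive nullity increments [4] count blocks of size ≥ k; block sizes are [1, 1, 1, 1].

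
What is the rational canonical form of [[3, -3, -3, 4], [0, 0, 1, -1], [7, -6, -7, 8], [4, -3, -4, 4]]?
R = [[0, 0, 0, 0], [1, 0, 0, -3], [0, 1, 0, -3], [0, 0, 1, 0]]

The invariant factors of A (the non-unit diagonal entries of the Smith normal form of xI - A over ℚ[x]) are x(x^3 + 3x + 3), each dividing the next. The characteristic polynomial is their product, x(x^3 + 3x + 3).

The rational canonical form is the block-diagonal matrix of companion matrices C(f_i):
R = [[0, 0, 0, 0], [1, 0, 0, -3], [0, 1, 0, -3], [0, 0, 1, 0]].

Note the characteristic polynomial does not split into linear factors over ℚ, so A has no Jordan form over ℚ; the rational canonical form exists over any field.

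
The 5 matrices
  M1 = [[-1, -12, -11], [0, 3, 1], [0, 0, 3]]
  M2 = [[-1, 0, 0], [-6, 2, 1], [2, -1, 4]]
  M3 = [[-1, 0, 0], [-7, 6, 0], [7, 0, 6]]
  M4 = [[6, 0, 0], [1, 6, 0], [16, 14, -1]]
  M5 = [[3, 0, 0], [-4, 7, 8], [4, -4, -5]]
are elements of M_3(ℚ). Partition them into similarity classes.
Characteristic polynomials: χ_{M1} = (x - 3)^2(x + 1), χ_{M2} = (x - 3)^2(x + 1), χ_{M3} = (x - 6)^2(x + 1), χ_{M4} = (x - 6)^2(x + 1), χ_{M5} = (x - 3)^2(x + 1).

{M1, M2}: invariant factors (x - 3)^2(x + 1).

{M3}: invariant factors x - 6, (x - 6)(x + 1).

{M4}: invariant factors (x - 6)^2(x + 1).

{M5}: invariant factors x - 3, (x - 3)(x + 1).

Matrices are similar if and only if their invariant-factor lists agree; the partition into similarity classes is {M1, M2}, {M3}, {M4}, {M5}.

4 classes: {M1, M2}, {M3}, {M4}, {M5}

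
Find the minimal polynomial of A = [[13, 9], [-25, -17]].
m_A(x) = (x + 2)^2

The characteristic polynomial factors as (x + 2)^2. The minimal polynomial is ∏(x - λ)^{k_λ} where k_λ is the size of the largest Jordan block at λ.

For λ = -2: rank(A + 2I) = 1, and the largest Jordan block has size 2 (the smallest k with rank((A + 2I)^k) = rank((A + 2I)^(k+1))).

So m_A(x) = (x + 2)^2.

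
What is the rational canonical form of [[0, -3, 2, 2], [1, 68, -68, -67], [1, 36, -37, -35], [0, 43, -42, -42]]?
The invariant factors of A (the non-unit diagonal entries of the Smith normal form of xI - A over ℚ[x]) are (x + 2)^3(x + 5), each dividing the next. The characteristic polynomial is their product, (x + 2)^3(x + 5).

The rational canonical form is the block-diagonal matrix of companion matrices C(f_i):
R = [[0, 0, 0, -40], [1, 0, 0, -68], [0, 1, 0, -42], [0, 0, 1, -11]].

R = [[0, 0, 0, -40], [1, 0, 0, -68], [0, 1, 0, -42], [0, 0, 1, -11]]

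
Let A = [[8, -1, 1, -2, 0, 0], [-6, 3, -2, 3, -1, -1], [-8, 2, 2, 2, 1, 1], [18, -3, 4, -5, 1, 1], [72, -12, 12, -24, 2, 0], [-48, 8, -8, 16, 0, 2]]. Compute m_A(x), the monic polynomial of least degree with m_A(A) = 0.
m_A(x) = (x - 2)^3

The characteristic polynomial factors as (x - 2)^6. The minimal polynomial is ∏(x - λ)^{k_λ} where k_λ is the size of the largest Jordan block at λ.

For λ = 2: rank(A - 2I) = 3, and the largest Jordan block has size 3 (the smallest k with rank((A - 2I)^k) = rank((A - 2I)^(k+1))).

So m_A(x) = (x - 2)^3.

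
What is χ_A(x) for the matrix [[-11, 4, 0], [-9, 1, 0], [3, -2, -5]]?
χ_A(x) = (x + 5)^3

xI - A = [[x + 11, -4, 0], [9, x - 1, 0], [-3, 2, x + 5]].

Expanding det(xI - A) along the first row:
det(xI - A) = + (x + 11)·det([[x - 1, 0], [2, x + 5]]) - (-4)·det([[9, 0], [-3, x + 5]]) + (0)·det([[9, x - 1], [-3, 2]]).

Evaluating gives χ_A(x) = x^3 + 15x^2 + 75x + 125 = (x + 5)^3.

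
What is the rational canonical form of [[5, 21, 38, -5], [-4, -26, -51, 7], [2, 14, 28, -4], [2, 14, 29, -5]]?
The invariant factors of A (the non-unit diagonal entries of the Smith normal form of xI - A over ℚ[x]) are (x - 2)(x + 1), (x - 2)(x + 1), each dividing the next. The characteristic polynomial is their product, (x - 2)^2(x + 1)^2.

The rational canonical form is the block-diagonal matrix of companion matrices C(f_i):
R = [[0, 2, 0, 0], [1, 1, 0, 0], [0, 0, 0, 2], [0, 0, 1, 1]].

R = [[0, 2, 0, 0], [1, 1, 0, 0], [0, 0, 0, 2], [0, 0, 1, 1]]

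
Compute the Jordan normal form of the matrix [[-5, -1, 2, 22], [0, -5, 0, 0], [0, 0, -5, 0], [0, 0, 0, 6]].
J = [[-5, 1, 0, 0], [0, -5, 0, 0], [0, 0, -5, 0], [0, 0, 0, 6]]

The characteristic polynomial is det(xI - A) = (x - 6)(x + 5)^3, so the eigenvalues are -5 (algebraic multiplicity 3), 6 (algebraic multiplicity 1).

For λ = -5: rank(A + 5I) = 2, rank((A + 5I)^2) = 1. The eigenspace has dimension 4 - 2 = 2, so there are 2 Jordan blocks; the rank sequence gives block sizes [2, 1].

For λ = 6: algebraic multiplicity 1 gives one 1×1 block.

Assembling the blocks gives the Jordan form J above.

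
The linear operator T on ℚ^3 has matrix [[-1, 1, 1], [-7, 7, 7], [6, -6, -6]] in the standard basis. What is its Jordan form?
J = [[0, 1, 0], [0, 0, 0], [0, 0, 0]]

The characteristic polynomial is det(xI - A) = x^3, so the eigenvalues are 0 (algebraic multiplicity 3).

For λ = 0: rank(A) = 1, rank(A^2) = 0. The eigenspace has dimension 3 - 1 = 2, so there are 2 Jordan blocks; the rank sequence gives block sizes [2, 1].

Assembling the blocks gives the Jordan form J above.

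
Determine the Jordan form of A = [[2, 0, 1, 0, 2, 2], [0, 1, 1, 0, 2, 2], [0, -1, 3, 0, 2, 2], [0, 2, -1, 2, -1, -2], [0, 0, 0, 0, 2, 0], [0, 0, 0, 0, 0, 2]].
The characteristic polynomial is det(xI - A) = (x - 2)^6, so the eigenvalues are 2 (algebraic multiplicity 6).

For λ = 2: rank(A - 2I) = 3, rank((A - 2I)^2) = 1, rank((A - 2I)^3) = 0. The eigenspace has dimension 6 - 3 = 3, so there are 3 Jordan blocks; the rank sequence gives block sizes [3, 2, 1].

Assembling the blocks gives the Jordan form J above.

J = [[2, 1, 0, 0, 0, 0], [0, 2, 1, 0, 0, 0], [0, 0, 2, 0, 0, 0], [0, 0, 0, 2, 1, 0], [0, 0, 0, 0, 2, 0], [0, 0, 0, 0, 0, 2]]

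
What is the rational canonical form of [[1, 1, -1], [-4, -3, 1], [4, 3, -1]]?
The invariant factors of A (the non-unit diagonal entries of the Smith normal form of xI - A over ℚ[x]) are x(x^2 + 3x + 4), each dividing the next. The characteristic polynomial is their product, x(x^2 + 3x + 4).

The rational canonical form is the block-diagonal matrix of companion matrices C(f_i):
R = [[0, 0, 0], [1, 0, -4], [0, 1, -3]].

Note the characteristic polynomial does not split into linear factors over ℚ, so A has no Jordan form over ℚ; the rational canonical form exists over any field.

R = [[0, 0, 0], [1, 0, -4], [0, 1, -3]]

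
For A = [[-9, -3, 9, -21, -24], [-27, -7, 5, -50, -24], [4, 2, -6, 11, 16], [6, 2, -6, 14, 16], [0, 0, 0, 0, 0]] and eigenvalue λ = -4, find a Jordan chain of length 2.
v_1 = [[0, 1, 0, 0, 0]]^T, v_2 = [[-3, -3, 2, 2, 0]]^T

We seek v_1 ∈ ker((A + 4I)^2) \ ker(A + 4I), then set v_{i+1} = (A + 4I) v_i.

One such chain is v_1 = [[0, 1, 0, 0, 0]]^T, v_2 = [[-3, -3, 2, 2, 0]]^T. Check: (A + 4I) v_2 = [[0, 0, 0, 0, 0]]^T = 0.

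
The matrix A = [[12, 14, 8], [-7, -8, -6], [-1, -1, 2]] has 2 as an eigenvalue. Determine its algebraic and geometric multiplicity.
algebraic multiplicity 3, geometric multiplicity 1

The characteristic polynomial is (x - 2)^3, so the factor x - 2 appears with exponent 3: the algebraic multiplicity is 3.

rank(A - 2I) = 2, so the eigenspace has dimension 3 - 2 = 1: the geometric multiplicity is 1.

Since 1 < 3, A is not diagonalizable.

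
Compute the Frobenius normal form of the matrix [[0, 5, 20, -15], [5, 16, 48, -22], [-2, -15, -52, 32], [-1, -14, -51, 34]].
The invariant factors of A (the non-unit diagonal entries of the Smith normal form of xI - A over ℚ[x]) are (x - 1)^3(x + 5), each dividing the next. The characteristic polynomial is their product, (x - 1)^3(x + 5).

The rational canonical form is the block-diagonal matrix of companion matrices C(f_i):
R = [[0, 0, 0, 5], [1, 0, 0, -14], [0, 1, 0, 12], [0, 0, 1, -2]].

R = [[0, 0, 0, 5], [1, 0, 0, -14], [0, 1, 0, 12], [0, 0, 1, -2]]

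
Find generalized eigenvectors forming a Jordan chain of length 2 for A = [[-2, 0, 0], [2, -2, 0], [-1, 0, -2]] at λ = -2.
We seek v_1 ∈ ker((A + 2I)^2) \ ker(A + 2I), then set v_{i+1} = (A + 2I) v_i.

One such chain is v_1 = [[1, 0, -2]]^T, v_2 = [[0, 2, -1]]^T. Check: (A + 2I) v_2 = [[0, 0, 0]]^T = 0.

v_1 = [[1, 0, -2]]^T, v_2 = [[0, 2, -1]]^T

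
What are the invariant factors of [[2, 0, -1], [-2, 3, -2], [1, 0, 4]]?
The Jordan structure of A has elementary divisors (x - 3)^2, (x - 3). Arranging the block sizes at each eigenvalue in decreasing order and taking row products gives the invariant factors.

Invariant factors (smallest first, each dividing the next): x - 3, (x - 3)^2.

Check: the last factor (x - 3)^2 is the minimal polynomial, and the product (x - 3)^3 is the characteristic polynomial.

x - 3, (x - 3)^2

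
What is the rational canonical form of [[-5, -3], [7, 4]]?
R = [[0, -1], [1, -1]]

The invariant factors of A (the non-unit diagonal entries of the Smith normal form of xI - A over ℚ[x]) are x^2 + x + 1, each dividing the next. The characteristic polynomial is their product, x^2 + x + 1.

The rational canonical form is the block-diagonal matrix of companion matrices C(f_i):
R = [[0, -1], [1, -1]].

Note the characteristic polynomial does not split into linear factors over ℚ, so A has no Jordan form over ℚ; the rational canonical form exists over any field.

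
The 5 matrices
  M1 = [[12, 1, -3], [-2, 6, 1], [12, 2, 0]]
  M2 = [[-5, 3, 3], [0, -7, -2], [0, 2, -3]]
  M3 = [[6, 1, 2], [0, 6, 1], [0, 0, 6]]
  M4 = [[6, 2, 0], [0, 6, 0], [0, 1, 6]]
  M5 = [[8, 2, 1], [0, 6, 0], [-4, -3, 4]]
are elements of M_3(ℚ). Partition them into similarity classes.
3 classes: {M1, M3, M5}, {M2}, {M4}

Characteristic polynomials: χ_{M1} = (x - 6)^3, χ_{M2} = (x + 5)^3, χ_{M3} = (x - 6)^3, χ_{M4} = (x - 6)^3, χ_{M5} = (x - 6)^3.

{M1, M3, M5}: invariant factors (x - 6)^3.

{M2}: invariant factors x + 5, (x + 5)^2.

{M4}: invariant factors x - 6, (x - 6)^2.

Matrices are similar if and only if their invariant-factor lists agree; the partition into similarity classes is {M1, M3, M5}, {M2}, {M4}.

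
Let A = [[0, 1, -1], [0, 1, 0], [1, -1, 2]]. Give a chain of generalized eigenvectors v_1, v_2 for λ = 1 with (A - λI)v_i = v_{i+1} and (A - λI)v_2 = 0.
We seek v_1 ∈ ker((A - I)^2) \ ker(A - I), then set v_{i+1} = (A - I) v_i.

One such chain is v_1 = [[0, 0, -1]]^T, v_2 = [[1, 0, -1]]^T. Check: (A - I) v_2 = [[0, 0, 0]]^T = 0.

v_1 = [[0, 0, -1]]^T, v_2 = [[1, 0, -1]]^T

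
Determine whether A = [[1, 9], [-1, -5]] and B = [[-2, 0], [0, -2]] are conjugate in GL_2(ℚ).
Both have characteristic polynomial (x + 2)^2, but the minimal polynomial of A is (x + 2)^2 while the minimal polynomial of B is x + 2. The minimal polynomial is a similarity invariant, so A and B are not similar.

No.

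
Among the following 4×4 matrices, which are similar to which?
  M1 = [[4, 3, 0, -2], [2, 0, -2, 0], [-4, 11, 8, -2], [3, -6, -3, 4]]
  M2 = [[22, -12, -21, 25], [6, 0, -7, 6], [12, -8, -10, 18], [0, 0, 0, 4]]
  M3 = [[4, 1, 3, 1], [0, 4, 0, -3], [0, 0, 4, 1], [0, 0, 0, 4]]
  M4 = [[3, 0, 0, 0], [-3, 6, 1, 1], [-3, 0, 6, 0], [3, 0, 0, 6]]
Characteristic polynomials: χ_{M1} = (x - 4)^4, χ_{M2} = (x - 4)^4, χ_{M3} = (x - 4)^4, χ_{M4} = (x - 6)^3(x - 3).

{M1, M2, M3}: invariant factors (x - 4)^2, (x - 4)^2.

{M4}: invariant factors x - 6, (x - 6)^2(x - 3).

Matrices are similar if and only if their invariant-factor lists agree; the partition into similarity classes is {M1, M2, M3}, {M4}.

2 classes: {M1, M2, M3}, {M4}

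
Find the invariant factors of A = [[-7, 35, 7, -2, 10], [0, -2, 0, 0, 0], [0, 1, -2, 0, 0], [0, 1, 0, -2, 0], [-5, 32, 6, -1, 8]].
(x + 2)^2, (x - 3)(x + 2)^2

The Jordan structure of A has elementary divisors (x + 2)^2, (x + 2)^2, (x - 3). Arranging the block sizes at each eigenvalue in decreasing order and taking row products gives the invariant factors.

Invariant factors (smallest first, each dividing the next): (x + 2)^2, (x - 3)(x + 2)^2.

Check: the last factor (x - 3)(x + 2)^2 is the minimal polynomial, and the product (x - 3)(x + 2)^4 is the characteristic polynomial.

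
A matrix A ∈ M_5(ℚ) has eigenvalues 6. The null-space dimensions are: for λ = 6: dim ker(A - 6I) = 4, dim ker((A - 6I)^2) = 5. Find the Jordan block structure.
Jordan blocks: (6, 2), (6, 1), (6, 1), (6, 1)

λ = 6: successive nullity increments [4, 1] count blocks of size ≥ k; block sizes are [2, 1, 1, 1].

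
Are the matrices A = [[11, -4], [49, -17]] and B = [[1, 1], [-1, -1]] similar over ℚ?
No.

trace(A) = -6 but trace(B) = 0. The trace is a similarity invariant, so A and B are not similar.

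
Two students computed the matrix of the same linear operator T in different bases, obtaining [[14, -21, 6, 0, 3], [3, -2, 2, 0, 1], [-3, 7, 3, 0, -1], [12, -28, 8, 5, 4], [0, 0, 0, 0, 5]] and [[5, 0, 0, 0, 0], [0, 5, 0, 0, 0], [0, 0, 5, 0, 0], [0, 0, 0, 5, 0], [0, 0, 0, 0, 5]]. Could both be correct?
No.

Both have characteristic polynomial (x - 5)^5, but the minimal polynomial of A is (x - 5)^2 while the minimal polynomial of B is x - 5. The minimal polynomial is a similarity invariant, so A and B are not similar.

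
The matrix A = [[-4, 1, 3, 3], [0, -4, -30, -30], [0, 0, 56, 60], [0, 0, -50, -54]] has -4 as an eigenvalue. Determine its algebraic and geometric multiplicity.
algebraic multiplicity 3, geometric multiplicity 2

The characteristic polynomial is (x - 6)(x + 4)^3, so the factor x + 4 appears with exponent 3: the algebraic multiplicity is 3.

rank(A + 4I) = 2, so the eigenspace has dimension 4 - 2 = 2: the geometric multiplicity is 2.

Since 2 < 3, A is not diagonalizable.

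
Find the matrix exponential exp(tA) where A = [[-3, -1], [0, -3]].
A has Jordan form J = [[-3, 1], [0, -3]] with A = PJP^{-1}, so e^{tA} = P e^{tJ} P^{-1}.

For a Jordan block J_k(λ), e^{tJ_k(λ)} = e^{λt} · (I + tN + t^2 N^2/2! + ... + t^{k-1} N^{k-1}/(k-1)!) where N is the nilpotent superdiagonal part.

Assembling the blocks and conjugating back gives the entries of e^{tA} as shown above.

e^{tA} = [[e^{-3*t}, -t*e^{-3*t}], [0, e^{-3*t}]]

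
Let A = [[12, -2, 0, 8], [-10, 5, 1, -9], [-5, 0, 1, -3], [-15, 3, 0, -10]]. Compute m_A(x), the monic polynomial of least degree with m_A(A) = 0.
m_A(x) = (x - 2)^3

The characteristic polynomial factors as (x - 2)^4. The minimal polynomial is ∏(x - λ)^{k_λ} where k_λ is the size of the largest Jordan block at λ.

For λ = 2: rank(A - 2I) = 2, and the largest Jordan block has size 3 (the smallest k with rank((A - 2I)^k) = rank((A - 2I)^(k+1))).

So m_A(x) = (x - 2)^3.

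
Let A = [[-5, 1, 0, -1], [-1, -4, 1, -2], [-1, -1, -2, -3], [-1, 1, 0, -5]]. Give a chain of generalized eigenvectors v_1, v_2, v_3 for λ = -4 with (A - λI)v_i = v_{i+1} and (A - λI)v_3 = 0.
We seek v_1 ∈ ker((A + 4I)^3) \ ker((A + 4I)^2), then set v_{i+1} = (A + 4I) v_i.

One such chain is v_1 = [[0, 0, 1, 0]]^T, v_2 = [[0, 1, 2, 0]]^T, v_3 = [[1, 2, 3, 1]]^T. Check: (A + 4I) v_3 = [[0, 0, 0, 0]]^T = 0.

v_1 = [[0, 0, 1, 0]]^T, v_2 = [[0, 1, 2, 0]]^T, v_3 = [[1, 2, 3, 1]]^T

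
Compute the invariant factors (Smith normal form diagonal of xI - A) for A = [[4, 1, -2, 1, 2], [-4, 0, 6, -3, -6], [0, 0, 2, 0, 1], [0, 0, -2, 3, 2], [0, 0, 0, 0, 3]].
(x - 3)(x - 2), (x - 3)(x - 2)^2

The Jordan structure of A has elementary divisors (x - 2)^2, (x - 2), (x - 3), (x - 3). Arranging the block sizes at each eigenvalue in decreasing order and taking row products gives the invariant factors.

Invariant factors (smallest first, each dividing the next): (x - 3)(x - 2), (x - 3)(x - 2)^2.

Check: the last factor (x - 3)(x - 2)^2 is the minimal polynomial, and the product (x - 3)^2(x - 2)^3 is the characteristic polynomial.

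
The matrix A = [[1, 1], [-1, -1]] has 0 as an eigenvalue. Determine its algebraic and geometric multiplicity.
algebraic multiplicity 2, geometric multiplicity 1

The characteristic polynomial is x^2, so the factor x appears with exponent 2: the algebraic multiplicity is 2.

rank(A) = 1, so the eigenspace has dimension 2 - 1 = 1: the geometric multiplicity is 1.

Since 1 < 2, A is not diagonalizable.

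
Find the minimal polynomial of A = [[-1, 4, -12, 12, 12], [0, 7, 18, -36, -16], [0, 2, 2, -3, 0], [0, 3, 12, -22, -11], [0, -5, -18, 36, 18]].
m_A(x) = (x - 2)^3(x + 1)

The characteristic polynomial factors as (x - 2)^3(x + 1)^2. The minimal polynomial is ∏(x - λ)^{k_λ} where k_λ is the size of the largest Jordan block at λ.

For λ = -1: rank(A + I) = 3, and the largest Jordan block has size 1 (the smallest k with rank((A + I)^k) = rank((A + I)^(k+1))).
For λ = 2: rank(A - 2I) = 4, and the largest Jordan block has size 3 (the smallest k with rank((A - 2I)^k) = rank((A - 2I)^(k+1))).

So m_A(x) = (x - 2)^3(x + 1).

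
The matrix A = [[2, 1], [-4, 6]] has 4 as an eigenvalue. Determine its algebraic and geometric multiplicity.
algebraic multiplicity 2, geometric multiplicity 1

The characteristic polynomial is (x - 4)^2, so the factor x - 4 appears with exponent 2: the algebraic multiplicity is 2.

rank(A - 4I) = 1, so the eigenspace has dimension 2 - 1 = 1: the geometric multiplicity is 1.

Since 1 < 2, A is not diagonalizable.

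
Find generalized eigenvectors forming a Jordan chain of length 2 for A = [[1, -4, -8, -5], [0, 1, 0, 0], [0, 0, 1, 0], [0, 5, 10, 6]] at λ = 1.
We seek v_1 ∈ ker((A - I)^2) \ ker(A - I), then set v_{i+1} = (A - I) v_i.

One such chain is v_1 = [[0, 1, 0, -1]]^T, v_2 = [[1, 0, 0, 0]]^T. Check: (A - I) v_2 = [[0, 0, 0, 0]]^T = 0.

v_1 = [[0, 1, 0, -1]]^T, v_2 = [[1, 0, 0, 0]]^T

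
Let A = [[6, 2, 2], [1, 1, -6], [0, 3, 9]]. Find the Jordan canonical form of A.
J = [[5, 1, 0], [0, 5, 0], [0, 0, 6]]

The characteristic polynomial is det(xI - A) = (x - 6)(x - 5)^2, so the eigenvalues are 5 (algebraic multiplicity 2), 6 (algebraic multiplicity 1).

For λ = 5: rank(A - 5I) = 2, rank((A - 5I)^2) = 1. The eigenspace has dimension 3 - 2 = 1, so there is 1 Jordan block; the rank sequence gives block sizes [2].

For λ = 6: algebraic multiplicity 1 gives one 1×1 block.

Assembling the blocks gives the Jordan form J above.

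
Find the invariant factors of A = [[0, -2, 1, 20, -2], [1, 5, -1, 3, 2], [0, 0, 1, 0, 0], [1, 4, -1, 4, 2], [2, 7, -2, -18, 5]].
The Jordan structure of A has elementary divisors (x - 1)^2, (x - 1), (x - 6)^2. Arranging the block sizes at each eigenvalue in decreasing order and taking row products gives the invariant factors.

Invariant factors (smallest first, each dividing the next): x - 1, (x - 6)^2(x - 1)^2.

Check: the last factor (x - 6)^2(x - 1)^2 is the minimal polynomial, and the product (x - 6)^2(x - 1)^3 is the characteristic polynomial.

x - 1, (x - 6)^2(x - 1)^2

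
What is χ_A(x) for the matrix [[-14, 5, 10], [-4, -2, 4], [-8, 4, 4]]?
χ_A(x) = (x + 4)^3

xI - A = [[x + 14, -5, -10], [4, x + 2, -4], [8, -4, x - 4]].

Expanding det(xI - A) along the first row:
det(xI - A) = + (x + 14)·det([[x + 2, -4], [-4, x - 4]]) - (-5)·det([[4, -4], [8, x - 4]]) + (-10)·det([[4, x + 2], [8, -4]]).

Evaluating gives χ_A(x) = x^3 + 12x^2 + 48x + 64 = (x + 4)^3.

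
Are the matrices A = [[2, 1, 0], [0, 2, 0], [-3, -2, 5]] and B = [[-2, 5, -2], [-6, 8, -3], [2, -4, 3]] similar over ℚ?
Two matrices over a field are similar if and only if they have the same invariant factors.

Both A and B have characteristic polynomial (x - 5)(x - 2)^2 and minimal polynomial (x - 5)(x - 2)^2. Computing further, both have invariant factors (x - 5)(x - 2)^2. Hence A and B are similar.

Yes.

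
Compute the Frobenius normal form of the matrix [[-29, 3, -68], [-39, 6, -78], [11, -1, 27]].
The invariant factors of A (the non-unit diagonal entries of the Smith normal form of xI - A over ℚ[x]) are (x - 5)(x^2 + x - 3), each dividing the next. The characteristic polynomial is their product, (x - 5)(x^2 + x - 3).

The rational canonical form is the block-diagonal matrix of companion matrices C(f_i):
R = [[0, 0, -15], [1, 0, 8], [0, 1, 4]].

Note the characteristic polynomial does not split into linear factors over ℚ, so A has no Jordan form over ℚ; the rational canonical form exists over any field.

R = [[0, 0, -15], [1, 0, 8], [0, 1, 4]]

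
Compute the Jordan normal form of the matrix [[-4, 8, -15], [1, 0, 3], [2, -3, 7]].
J = [[1, 1, 0], [0, 1, 1], [0, 0, 1]]

The characteristic polynomial is det(xI - A) = (x - 1)^3, so the eigenvalues are 1 (algebraic multiplicity 3).

For λ = 1: rank(A - I) = 2, rank((A - I)^2) = 1, rank((A - I)^3) = 0. The eigenspace has dimension 3 - 2 = 1, so there is 1 Jordan block; the rank sequence gives block sizes [3].

Assembling the blocks gives the Jordan form J above.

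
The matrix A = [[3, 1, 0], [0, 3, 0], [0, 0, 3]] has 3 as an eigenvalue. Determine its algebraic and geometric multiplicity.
algebraic multiplicity 3, geometric multiplicity 2

The characteristic polynomial is (x - 3)^3, so the factor x - 3 appears with exponent 3: the algebraic multiplicity is 3.

rank(A - 3I) = 1, so the eigenspace has dimension 3 - 1 = 2: the geometric multiplicity is 2.

Since 2 < 3, A is not diagonalizable.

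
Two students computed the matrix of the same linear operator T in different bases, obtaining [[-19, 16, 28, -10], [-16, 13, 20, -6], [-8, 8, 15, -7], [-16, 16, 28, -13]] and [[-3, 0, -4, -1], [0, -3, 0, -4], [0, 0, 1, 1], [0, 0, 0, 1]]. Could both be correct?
Yes.

Two matrices over a field are similar if and only if they have the same invariant factors.

Both A and B have characteristic polynomial (x - 1)^2(x + 3)^2 and minimal polynomial (x - 1)^2(x + 3). Computing further, both have invariant factors x + 3, (x - 1)^2(x + 3). Hence A and B are similar.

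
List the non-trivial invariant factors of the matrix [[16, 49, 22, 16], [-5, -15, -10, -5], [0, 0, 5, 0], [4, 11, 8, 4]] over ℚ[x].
The Jordan structure of A has elementary divisors x^2, (x - 5), (x - 5). Arranging the block sizes at each eigenvalue in decreasing order and taking row products gives the invariant factors.

Invariant factors (smallest first, each dividing the next): x - 5, x^2(x - 5).

Check: the last factor x^2(x - 5) is the minimal polynomial, and the product x^2(x - 5)^2 is the characteristic polynomial.

x - 5, x^2(x - 5)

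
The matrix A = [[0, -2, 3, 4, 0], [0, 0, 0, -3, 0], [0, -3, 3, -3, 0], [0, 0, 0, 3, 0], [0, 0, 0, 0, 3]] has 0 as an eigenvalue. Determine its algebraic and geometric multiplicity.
The characteristic polynomial is x^2(x - 3)^3, so the factor x appears with exponent 2: the algebraic multiplicity is 2.

rank(A) = 4, so the eigenspace has dimension 5 - 4 = 1: the geometric multiplicity is 1.

Since 1 < 2, A is not diagonalizable.

algebraic multiplicity 2, geometric multiplicity 1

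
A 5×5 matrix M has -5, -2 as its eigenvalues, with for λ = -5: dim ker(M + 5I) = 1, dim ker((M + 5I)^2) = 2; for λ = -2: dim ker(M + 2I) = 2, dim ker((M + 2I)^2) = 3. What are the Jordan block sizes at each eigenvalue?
λ = -5: successive nullity increments [1, 1] count blocks of size ≥ k; block sizes are [2].
λ = -2: successive nullity increments [2, 1] count blocks of size ≥ k; block sizes are [2, 1].

Jordan blocks: (-5, 2), (-2, 2), (-2, 1)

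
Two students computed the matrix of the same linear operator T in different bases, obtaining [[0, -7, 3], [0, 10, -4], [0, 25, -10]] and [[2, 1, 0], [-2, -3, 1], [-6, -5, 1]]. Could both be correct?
Two matrices over a field are similar if and only if they have the same invariant factors.

Both A and B have characteristic polynomial x^3 and minimal polynomial x^3. Computing further, both have invariant factors x^3. Hence A and B are similar.

Yes.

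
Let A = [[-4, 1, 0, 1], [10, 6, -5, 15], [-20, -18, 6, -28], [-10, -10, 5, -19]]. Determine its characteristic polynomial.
χ_A(x) = (x - 1)(x + 4)^3

xI - A = [[x + 4, -1, 0, -1], [-10, x - 6, 5, -15], [20, 18, x - 6, 28], [10, 10, -5, x + 19]].

Expanding det(xI - A) along the first row:
det(xI - A) = + (x + 4)·det([[x - 6, 5, -15], [18, x - 6, 28], [10, -5, x + 19]]) - (-1)·det([[-10, 5, -15], [20, x - 6, 28], [10, -5, x + 19]]) + (0)·det([[-10, x - 6, -15], [20, 18, 28], [10, 10, x + 19]]) - (-1)·det([[-10, x - 6, 5], [20, 18, x - 6], [10, 10, -5]]).

Evaluating gives χ_A(x) = x^4 + 11x^3 + 36x^2 + 16x - 64 = (x - 1)(x + 4)^3.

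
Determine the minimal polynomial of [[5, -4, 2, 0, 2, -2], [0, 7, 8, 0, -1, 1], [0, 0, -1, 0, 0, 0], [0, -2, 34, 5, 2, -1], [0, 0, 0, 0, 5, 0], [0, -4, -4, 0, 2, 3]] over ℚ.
The characteristic polynomial factors as (x - 5)^5(x + 1). The minimal polynomial is ∏(x - λ)^{k_λ} where k_λ is the size of the largest Jordan block at λ.

For λ = -1: rank(A + I) = 5, and the largest Jordan block has size 1 (the smallest k with rank((A + I)^k) = rank((A + I)^(k+1))).
For λ = 5: rank(A - 5I) = 3, and the largest Jordan block has size 2 (the smallest k with rank((A - 5I)^k) = rank((A - 5I)^(k+1))).

So m_A(x) = (x - 5)^2(x + 1).

m_A(x) = (x - 5)^2(x + 1)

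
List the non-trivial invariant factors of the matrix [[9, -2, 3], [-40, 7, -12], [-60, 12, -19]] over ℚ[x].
x + 1, (x + 1)^2

The Jordan structure of A has elementary divisors (x + 1)^2, (x + 1). Arranging the block sizes at each eigenvalue in decreasing order and taking row products gives the invariant factors.

Invariant factors (smallest first, each dividing the next): x + 1, (x + 1)^2.

Check: the last factor (x + 1)^2 is the minimal polynomial, and the product (x + 1)^3 is the characteristic polynomial.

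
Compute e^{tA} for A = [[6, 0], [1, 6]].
A has Jordan form J = [[6, 1], [0, 6]] with A = PJP^{-1}, so e^{tA} = P e^{tJ} P^{-1}.

For a Jordan block J_k(λ), e^{tJ_k(λ)} = e^{λt} · (I + tN + t^2 N^2/2! + ... + t^{k-1} N^{k-1}/(k-1)!) where N is the nilpotent superdiagonal part.

Assembling the blocks and conjugating back gives the entries of e^{tA} as shown above.

e^{tA} = [[e^{6*t}, 0], [t*e^{6*t}, e^{6*t}]]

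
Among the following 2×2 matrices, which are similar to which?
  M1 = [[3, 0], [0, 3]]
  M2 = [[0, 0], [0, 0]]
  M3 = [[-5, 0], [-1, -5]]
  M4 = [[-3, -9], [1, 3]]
4 classes: {M1}, {M2}, {M3}, {M4}

Characteristic polynomials: χ_{M1} = (x - 3)^2, χ_{M2} = x^2, χ_{M3} = (x + 5)^2, χ_{M4} = x^2.

{M1}: invariant factors x - 3, x - 3.

{M2}: invariant factors x, x.

{M3}: invariant factors (x + 5)^2.

{M4}: invariant factors x^2.

Matrices are similar if and only if their invariant-factor lists agree; the partition into similarity classes is {M1}, {M2}, {M3}, {M4}.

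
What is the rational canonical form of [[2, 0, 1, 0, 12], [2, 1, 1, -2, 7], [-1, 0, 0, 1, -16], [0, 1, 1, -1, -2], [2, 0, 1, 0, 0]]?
The invariant factors of A (the non-unit diagonal entries of the Smith normal form of xI - A over ℚ[x]) are (x - 2)(x - 1)(x + 1)(x^2 - 6), each dividing the next. The characteristic polynomial is their product, (x - 2)(x - 1)(x + 1)(x^2 - 6).

The rational canonical form is the block-diagonal matrix of companion matrices C(f_i):
R = [[0, 0, 0, 0, 12], [1, 0, 0, 0, -6], [0, 1, 0, 0, -14], [0, 0, 1, 0, 7], [0, 0, 0, 1, 2]].

Note the characteristic polynomial does not split into linear factors over ℚ, so A has no Jordan form over ℚ; the rational canonical form exists over any field.

R = [[0, 0, 0, 0, 12], [1, 0, 0, 0, -6], [0, 1, 0, 0, -14], [0, 0, 1, 0, 7], [0, 0, 0, 1, 2]]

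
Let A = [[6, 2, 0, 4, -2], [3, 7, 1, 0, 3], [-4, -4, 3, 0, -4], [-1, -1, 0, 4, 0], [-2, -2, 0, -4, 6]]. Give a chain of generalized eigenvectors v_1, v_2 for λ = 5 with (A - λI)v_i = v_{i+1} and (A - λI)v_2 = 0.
We seek v_1 ∈ ker((A - 5I)^2) \ ker(A - 5I), then set v_{i+1} = (A - 5I) v_i.

One such chain is v_1 = [[0, -1, 3, 0, 0]]^T, v_2 = [[-2, 1, -2, 1, 2]]^T. Check: (A - 5I) v_2 = [[0, 0, 0, 0, 0]]^T = 0.

v_1 = [[0, -1, 3, 0, 0]]^T, v_2 = [[-2, 1, -2, 1, 2]]^T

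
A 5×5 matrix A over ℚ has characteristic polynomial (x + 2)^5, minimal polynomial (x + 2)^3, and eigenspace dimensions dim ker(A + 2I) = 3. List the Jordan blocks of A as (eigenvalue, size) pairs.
Jordan blocks: (-2, 3), (-2, 1), (-2, 1)

λ = -2: algebraic multiplicity 5 (exponent in χ_A), largest block size 3 (exponent in m_A), 3 blocks (geometric multiplicity). These force block sizes [3, 1, 1].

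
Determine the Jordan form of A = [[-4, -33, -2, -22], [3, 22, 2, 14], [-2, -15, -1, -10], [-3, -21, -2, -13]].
J = [[1, 1, 0, 0], [0, 1, 1, 0], [0, 0, 1, 0], [0, 0, 0, 1]]

The characteristic polynomial is det(xI - A) = (x - 1)^4, so the eigenvalues are 1 (algebraic multiplicity 4).

For λ = 1: rank(A - I) = 2, rank((A - I)^2) = 1, rank((A - I)^3) = 0. The eigenspace has dimension 4 - 2 = 2, so there are 2 Jordan blocks; the rank sequence gives block sizes [3, 1].

Assembling the blocks gives the Jordan form J above.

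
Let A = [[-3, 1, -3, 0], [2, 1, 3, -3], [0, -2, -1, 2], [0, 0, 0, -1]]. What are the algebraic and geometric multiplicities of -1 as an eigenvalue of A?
The characteristic polynomial is (x + 1)^4, so the factor x + 1 appears with exponent 4: the algebraic multiplicity is 4.

rank(A + I) = 2, so the eigenspace has dimension 4 - 2 = 2: the geometric multiplicity is 2.

Since 2 < 4, A is not diagonalizable.

algebraic multiplicity 4, geometric multiplicity 2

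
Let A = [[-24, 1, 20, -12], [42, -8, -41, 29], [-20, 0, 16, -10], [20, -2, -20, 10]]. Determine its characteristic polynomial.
xI - A = [[x + 24, -1, -20, 12], [-42, x + 8, 41, -29], [20, 0, x - 16, 10], [-20, 2, 20, x - 10]].

Expanding det(xI - A) along the first row:
det(xI - A) = + (x + 24)·det([[x + 8, 41, -29], [0, x - 16, 10], [2, 20, x - 10]]) - (-1)·det([[-42, 41, -29], [20, x - 16, 10], [-20, 20, x - 10]]) + (-20)·det([[-42, x + 8, -29], [20, 0, 10], [-20, 2, x - 10]]) - (12)·det([[-42, x + 8, 41], [20, 0, x - 16], [-20, 2, 20]]).

Evaluating gives χ_A(x) = x^4 + 6x^3 - 24x^2 - 224x - 384 = (x - 6)(x + 4)^3.

χ_A(x) = (x - 6)(x + 4)^3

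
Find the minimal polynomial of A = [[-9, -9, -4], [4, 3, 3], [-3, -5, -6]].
m_A(x) = (x + 4)^3

The characteristic polynomial factors as (x + 4)^3. The minimal polynomial is ∏(x - λ)^{k_λ} where k_λ is the size of the largest Jordan block at λ.

For λ = -4: rank(A + 4I) = 2, and the largest Jordan block has size 3 (the smallest k with rank((A + 4I)^k) = rank((A + 4I)^(k+1))).

So m_A(x) = (x + 4)^3.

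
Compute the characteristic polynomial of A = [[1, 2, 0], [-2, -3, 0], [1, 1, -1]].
χ_A(x) = (x + 1)^3

xI - A = [[x - 1, -2, 0], [2, x + 3, 0], [-1, -1, x + 1]].

Expanding det(xI - A) along the first row:
det(xI - A) = + (x - 1)·det([[x + 3, 0], [-1, x + 1]]) - (-2)·det([[2, 0], [-1, x + 1]]) + (0)·det([[2, x + 3], [-1, -1]]).

Evaluating gives χ_A(x) = x^3 + 3x^2 + 3x + 1 = (x + 1)^3.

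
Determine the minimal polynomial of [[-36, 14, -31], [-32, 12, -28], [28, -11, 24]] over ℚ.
m_A(x) = x^3

The characteristic polynomial factors as x^3. The minimal polynomial is ∏(x - λ)^{k_λ} where k_λ is the size of the largest Jordan block at λ.

For λ = 0: rank(A) = 2, and the largest Jordan block has size 3 (the smallest k with rank(A^k) = rank(A^(k+1))).

So m_A(x) = x^3.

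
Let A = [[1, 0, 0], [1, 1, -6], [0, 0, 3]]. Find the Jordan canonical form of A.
J = [[1, 1, 0], [0, 1, 0], [0, 0, 3]]

The characteristic polynomial is det(xI - A) = (x - 3)(x - 1)^2, so the eigenvalues are 1 (algebraic multiplicity 2), 3 (algebraic multiplicity 1).

For λ = 1: rank(A - I) = 2, rank((A - I)^2) = 1. The eigenspace has dimension 3 - 2 = 1, so there is 1 Jordan block; the rank sequence gives block sizes [2].

For λ = 3: algebraic multiplicity 1 gives one 1×1 block.

Assembling the blocks gives the Jordan form J above.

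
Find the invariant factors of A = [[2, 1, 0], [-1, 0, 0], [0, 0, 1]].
The Jordan structure of A has elementary divisors (x - 1)^2, (x - 1). Arranging the block sizes at each eigenvalue in decreasing order and taking row products gives the invariant factors.

Invariant factors (smallest first, each dividing the next): x - 1, (x - 1)^2.

Check: the last factor (x - 1)^2 is the minimal polynomial, and the product (x - 1)^3 is the characteristic polynomial.

x - 1, (x - 1)^2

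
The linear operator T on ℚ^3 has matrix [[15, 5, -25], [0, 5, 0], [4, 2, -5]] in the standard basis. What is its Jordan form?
J = [[5, 1, 0], [0, 5, 0], [0, 0, 5]]

The characteristic polynomial is det(xI - A) = (x - 5)^3, so the eigenvalues are 5 (algebraic multiplicity 3).

For λ = 5: rank(A - 5I) = 1, rank((A - 5I)^2) = 0. The eigenspace has dimension 3 - 1 = 2, so there are 2 Jordan blocks; the rank sequence gives block sizes [2, 1].

Assembling the blocks gives the Jordan form J above.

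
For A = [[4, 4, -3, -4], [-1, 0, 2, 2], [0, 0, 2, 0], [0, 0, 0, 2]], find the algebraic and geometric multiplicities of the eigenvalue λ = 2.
The characteristic polynomial is (x - 2)^4, so the factor x - 2 appears with exponent 4: the algebraic multiplicity is 4.

rank(A - 2I) = 2, so the eigenspace has dimension 4 - 2 = 2: the geometric multiplicity is 2.

Since 2 < 4, A is not diagonalizable.

algebraic multiplicity 4, geometric multiplicity 2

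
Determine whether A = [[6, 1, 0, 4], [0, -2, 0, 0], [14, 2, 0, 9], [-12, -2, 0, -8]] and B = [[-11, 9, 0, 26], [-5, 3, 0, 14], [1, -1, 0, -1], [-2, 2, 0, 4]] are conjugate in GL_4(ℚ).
Two matrices over a field are similar if and only if they have the same invariant factors.

Both A and B have characteristic polynomial x^2(x + 2)^2 and minimal polynomial x^2(x + 2)^2. Computing further, both have invariant factors x^2(x + 2)^2. Hence A and B are similar.

Yes.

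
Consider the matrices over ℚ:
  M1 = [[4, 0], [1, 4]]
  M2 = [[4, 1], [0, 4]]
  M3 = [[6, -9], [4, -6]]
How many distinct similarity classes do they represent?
2 classes: {M1, M2}, {M3}

Characteristic polynomials: χ_{M1} = (x - 4)^2, χ_{M2} = (x - 4)^2, χ_{M3} = x^2.

{M1, M2}: invariant factors (x - 4)^2.

{M3}: invariant factors x^2.

Matrices are similar if and only if their invariant-factor lists agree; the partition into similarity classes is {M1, M2}, {M3}.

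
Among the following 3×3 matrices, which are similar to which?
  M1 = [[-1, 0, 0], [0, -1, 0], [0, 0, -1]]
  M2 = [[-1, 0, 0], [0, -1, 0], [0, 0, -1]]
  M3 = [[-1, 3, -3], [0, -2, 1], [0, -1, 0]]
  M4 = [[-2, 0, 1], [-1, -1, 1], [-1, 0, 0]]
2 classes: {M1, M2}, {M3, M4}

Characteristic polynomials: χ_{M1} = (x + 1)^3, χ_{M2} = (x + 1)^3, χ_{M3} = (x + 1)^3, χ_{M4} = (x + 1)^3.

{M1, M2}: invariant factors x + 1, x + 1, x + 1.

{M3, M4}: invariant factors x + 1, (x + 1)^2.

Matrices are similar if and only if their invariant-factor lists agree; the partition into similarity classes is {M1, M2}, {M3, M4}.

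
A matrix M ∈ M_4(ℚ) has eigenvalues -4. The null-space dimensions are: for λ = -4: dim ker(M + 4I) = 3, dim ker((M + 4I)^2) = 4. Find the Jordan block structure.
λ = -4: successive nullity increments [3, 1] count blocks of size ≥ k; block sizes are [2, 1, 1].

Jordan blocks: (-4, 2), (-4, 1), (-4, 1)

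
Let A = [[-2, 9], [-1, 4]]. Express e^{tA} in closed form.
A has Jordan form J = [[1, 1], [0, 1]] with A = PJP^{-1}, so e^{tA} = P e^{tJ} P^{-1}.

For a Jordan block J_k(λ), e^{tJ_k(λ)} = e^{λt} · (I + tN + t^2 N^2/2! + ... + t^{k-1} N^{k-1}/(k-1)!) where N is the nilpotent superdiagonal part.

Assembling the blocks and conjugating back gives the entries of e^{tA} as shown above.

e^{tA} = [[(1 - 3*t)*e^{t}, 9*t*e^{t}], [-t*e^{t}, (3*t + 1)*e^{t}]]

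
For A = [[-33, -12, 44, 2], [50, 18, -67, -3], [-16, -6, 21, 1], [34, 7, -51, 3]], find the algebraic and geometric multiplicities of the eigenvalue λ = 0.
algebraic multiplicity 1, geometric multiplicity 1

The characteristic polynomial is x(x - 5)^2(x + 1), so the factor x appears with exponent 1: the algebraic multiplicity is 1.

rank(A) = 3, so the eigenspace has dimension 4 - 3 = 1: the geometric multiplicity is 1.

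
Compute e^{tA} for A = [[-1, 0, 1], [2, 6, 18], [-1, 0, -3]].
A has Jordan form J = [[-2, 1, 0], [0, -2, 0], [0, 0, 6]] with A = PJP^{-1}, so e^{tA} = P e^{tJ} P^{-1}.

For a Jordan block J_k(λ), e^{tJ_k(λ)} = e^{λt} · (I + tN + t^2 N^2/2! + ... + t^{k-1} N^{k-1}/(k-1)!) where N is the nilpotent superdiagonal part.

Assembling the blocks and conjugating back gives the entries of e^{tA} as shown above.

e^{tA} = [[(t + 1)*e^{-2*t}, 0, t*e^{-2*t}], [2*t*e^{-2*t}, e^{6*t}, 2*(t + e^{8*t} - 1)*e^{-2*t}], [-t*e^{-2*t}, 0, (1 - t)*e^{-2*t}]]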